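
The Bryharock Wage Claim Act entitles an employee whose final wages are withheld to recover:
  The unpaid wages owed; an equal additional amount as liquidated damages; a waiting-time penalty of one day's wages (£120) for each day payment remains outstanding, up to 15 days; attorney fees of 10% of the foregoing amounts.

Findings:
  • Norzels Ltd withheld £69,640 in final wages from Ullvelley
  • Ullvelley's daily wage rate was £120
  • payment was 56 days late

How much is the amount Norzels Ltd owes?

Liquidated damages (equal amount): £69,640
Penalty days: min(56, 15) = 15
Waiting-time penalty: 15 × £120 = £1,800
Subtotal: £69,640 + £69,640 + £1,800 = £141,080
Attorney fees: 10% of £141,080 = £14,108
Total award: £141,080 + £14,108 = £155,188

Total award: £155,188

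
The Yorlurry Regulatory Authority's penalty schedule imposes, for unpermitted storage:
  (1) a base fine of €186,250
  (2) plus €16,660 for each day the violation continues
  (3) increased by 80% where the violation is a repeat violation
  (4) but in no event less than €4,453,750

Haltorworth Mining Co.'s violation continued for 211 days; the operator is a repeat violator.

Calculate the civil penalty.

Per-day component: 211 × €16,660 = €3,515,260
Base plus per-day: €186,250 + €3,515,260 = €3,701,510
Enhancement: 80% of €3,701,510 = €2,961,208
Enhanced fine: €3,701,510 + €2,961,208 = €6,662,718
Minimum €4,453,750: €6,662,718 meets the minimum, no increase.

€6,662,718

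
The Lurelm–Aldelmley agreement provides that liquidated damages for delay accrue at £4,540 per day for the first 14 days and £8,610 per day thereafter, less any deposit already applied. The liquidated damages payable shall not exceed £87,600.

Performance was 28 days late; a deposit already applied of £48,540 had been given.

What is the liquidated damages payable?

First 14 days: 14 × £4,540 = £63,560
Remaining days: (28 − 14) × £8,610 = £120,540
Accrued per-day damages: £63,560 + £120,540 = £184,100
Less deposit already applied: £184,100 − £48,540 = £135,560
Cap at £87,600: £135,560 exceeds the cap → £87,600

Liquidated damages: £87,600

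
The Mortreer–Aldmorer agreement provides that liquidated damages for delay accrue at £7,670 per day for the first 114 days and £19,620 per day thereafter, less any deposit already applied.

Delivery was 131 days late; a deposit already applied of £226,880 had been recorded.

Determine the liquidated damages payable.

£981,040

First 114 days: 114 × £7,670 = £874,380
Remaining days: (131 − 114) × £19,620 = £333,540
Accrued per-day damages: £874,380 + £333,540 = £1,207,920
Less deposit already applied: £1,207,920 − £226,880 = £981,040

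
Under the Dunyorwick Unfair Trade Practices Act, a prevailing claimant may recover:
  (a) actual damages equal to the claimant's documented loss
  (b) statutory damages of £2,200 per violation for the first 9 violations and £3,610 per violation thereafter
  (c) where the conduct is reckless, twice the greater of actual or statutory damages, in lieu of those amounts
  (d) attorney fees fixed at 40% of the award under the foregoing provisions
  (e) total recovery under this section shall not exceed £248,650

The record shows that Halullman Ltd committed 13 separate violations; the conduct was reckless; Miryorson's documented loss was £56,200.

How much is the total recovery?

First 9 violations: 9 × £2,200 = £19,800
Remaining violations: (13 − 9) × £3,610 = £14,440
Statutory damages: £19,800 + £14,440 = £34,240
Greater of actual damages (£56,200) or statutory damages (£34,240): £56,200
Doubled: 2 × £56,200 = £112,400
Attorney fees: 40% of £112,400 = £44,960
Total before cap: £112,400 + £44,960 = £157,360
Cap at £248,650: £157,360 is within the cap, no reduction.

£157,360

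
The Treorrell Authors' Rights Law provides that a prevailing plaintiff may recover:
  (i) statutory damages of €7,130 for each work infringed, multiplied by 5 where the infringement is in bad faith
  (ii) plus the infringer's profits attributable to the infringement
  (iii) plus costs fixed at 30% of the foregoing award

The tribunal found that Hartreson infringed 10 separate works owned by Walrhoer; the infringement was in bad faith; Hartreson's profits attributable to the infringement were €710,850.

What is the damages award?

Statutory damages: 10 × €7,130 = €71,300
Multiplied by 5: 5 × €71,300 = €356,500
Combined award: €356,500 + €710,850 = €1,067,350
Costs: 30% of €1,067,350 = €320,205
Award plus costs: €1,067,350 + €320,205 = €1,387,555

€1,387,555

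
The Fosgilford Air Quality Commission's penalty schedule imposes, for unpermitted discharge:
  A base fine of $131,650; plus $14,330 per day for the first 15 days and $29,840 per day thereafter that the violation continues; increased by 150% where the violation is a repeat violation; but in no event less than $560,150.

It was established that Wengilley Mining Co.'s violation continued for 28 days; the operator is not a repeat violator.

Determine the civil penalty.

First 15 days: 15 × $14,330 = $214,950
Remaining days: (28 − 15) × $29,840 = $387,920
Per-day component: $214,950 + $387,920 = $602,870
Base plus per-day: $131,650 + $602,870 = $734,520
The operator is not a repeat violator: no 150% increase.
Minimum $560,150: $734,520 meets the minimum, no increase.

$734,520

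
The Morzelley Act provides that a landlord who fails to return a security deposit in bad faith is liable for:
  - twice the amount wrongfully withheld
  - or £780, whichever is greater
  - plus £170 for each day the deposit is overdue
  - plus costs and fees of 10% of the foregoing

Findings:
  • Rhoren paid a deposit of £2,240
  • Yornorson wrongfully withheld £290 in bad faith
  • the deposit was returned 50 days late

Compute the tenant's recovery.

Doubled: 2 × £290 = £580
Minimum £780: £580 is below the minimum → £780
Late-return penalty: 50 × £170 = £8,500
Damages plus late penalty: £780 + £8,500 = £9,280
Costs and fees: 10% of £9,280 = £928
Total recovery: £9,280 + £928 = £10,208

£10,208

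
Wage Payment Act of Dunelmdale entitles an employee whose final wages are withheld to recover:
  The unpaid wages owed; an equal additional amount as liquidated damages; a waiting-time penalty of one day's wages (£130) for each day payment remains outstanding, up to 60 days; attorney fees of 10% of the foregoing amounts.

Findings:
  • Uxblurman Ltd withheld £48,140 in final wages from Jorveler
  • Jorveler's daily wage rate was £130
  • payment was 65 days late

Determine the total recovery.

£114,488

Liquidated damages (equal amount): £48,140
Penalty days: min(65, 60) = 60
Waiting-time penalty: 60 × £130 = £7,800
Subtotal: £48,140 + £48,140 + £7,800 = £104,080
Attorney fees: 10% of £104,080 = £10,408
Total award: £104,080 + £10,408 = £114,488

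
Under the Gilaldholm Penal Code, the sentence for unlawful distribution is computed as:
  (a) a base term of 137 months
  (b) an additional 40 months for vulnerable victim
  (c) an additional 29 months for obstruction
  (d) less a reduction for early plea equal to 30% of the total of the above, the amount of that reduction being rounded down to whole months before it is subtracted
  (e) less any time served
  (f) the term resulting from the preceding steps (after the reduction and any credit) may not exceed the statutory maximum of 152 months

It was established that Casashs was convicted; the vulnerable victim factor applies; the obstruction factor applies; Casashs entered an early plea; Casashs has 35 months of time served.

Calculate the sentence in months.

110 months

Vulnerable victim enhancement: +40 months
Obstruction enhancement: +29 months
Adjusted term: 137 months + 40 months + 29 months = 206 months
Early plea reduction: 30% of 206 months = 61 months (rounded down)
After reduction: 206 − 61 = 145 months
Less time served: 145 months − 35 months = 110 months
Cap at 152 months: 110 months is within the cap, no reduction.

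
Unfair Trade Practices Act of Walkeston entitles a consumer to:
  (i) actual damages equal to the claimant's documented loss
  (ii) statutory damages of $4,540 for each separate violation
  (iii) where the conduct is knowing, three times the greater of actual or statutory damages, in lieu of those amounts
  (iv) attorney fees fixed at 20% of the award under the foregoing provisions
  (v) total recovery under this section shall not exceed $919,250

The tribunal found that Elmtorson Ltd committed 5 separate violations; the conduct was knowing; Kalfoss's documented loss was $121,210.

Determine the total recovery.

$436,356

Statutory damages: 5 × $4,540 = $22,700
Greater of actual damages ($121,210) or statutory damages ($22,700): $121,210
Trebled: 3 × $121,210 = $363,630
Attorney fees: 20% of $363,630 = $72,726
Total before cap: $363,630 + $72,726 = $436,356
Cap at $919,250: $436,356 is within the cap, no reduction.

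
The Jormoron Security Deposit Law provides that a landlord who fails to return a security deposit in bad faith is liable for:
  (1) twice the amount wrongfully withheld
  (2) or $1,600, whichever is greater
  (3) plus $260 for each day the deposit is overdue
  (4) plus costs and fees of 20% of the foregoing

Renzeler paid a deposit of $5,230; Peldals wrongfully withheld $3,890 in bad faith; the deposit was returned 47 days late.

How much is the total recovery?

Doubled: 2 × $3,890 = $7,780
Minimum $1,600: $7,780 meets the minimum, no increase.
Late-return penalty: 47 × $260 = $12,220
Damages plus late penalty: $7,780 + $12,220 = $20,000
Costs and fees: 20% of $20,000 = $4,000
Total recovery: $20,000 + $4,000 = $24,000

$24,000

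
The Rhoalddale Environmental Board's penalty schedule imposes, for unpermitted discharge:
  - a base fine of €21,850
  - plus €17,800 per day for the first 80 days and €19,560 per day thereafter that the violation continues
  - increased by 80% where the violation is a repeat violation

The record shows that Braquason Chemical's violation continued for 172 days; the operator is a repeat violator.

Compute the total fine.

First 80 days: 80 × €17,800 = €1,424,000
Remaining days: (172 − 80) × €19,560 = €1,799,520
Per-day component: €1,424,000 + €1,799,520 = €3,223,520
Base plus per-day: €21,850 + €3,223,520 = €3,245,370
Enhancement: 80% of €3,245,370 = €2,596,296
Enhanced fine: €3,245,370 + €2,596,296 = €5,841,666

€5,841,666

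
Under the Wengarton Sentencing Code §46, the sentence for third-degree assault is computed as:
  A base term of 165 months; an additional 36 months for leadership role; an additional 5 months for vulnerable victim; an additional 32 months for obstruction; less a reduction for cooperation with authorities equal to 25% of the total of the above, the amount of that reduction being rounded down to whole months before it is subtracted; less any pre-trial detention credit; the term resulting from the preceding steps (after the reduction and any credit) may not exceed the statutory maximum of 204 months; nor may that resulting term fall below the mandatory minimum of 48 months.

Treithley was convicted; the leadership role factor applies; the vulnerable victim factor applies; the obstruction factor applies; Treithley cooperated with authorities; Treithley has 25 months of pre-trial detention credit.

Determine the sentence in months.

154 months

Leadership role enhancement: +36 months
Vulnerable victim enhancement: +5 months
Obstruction enhancement: +32 months
Adjusted term: 165 months + 36 months + 5 months + 32 months = 238 months
Cooperation with authorities reduction: 25% of 238 months = 59 months (rounded down)
After reduction: 238 − 59 = 179 months
Less pre-trial detention credit: 179 months − 25 months = 154 months
Cap at 204 months: 154 months is within the cap, no reduction.
Minimum 48 months: 154 months meets the minimum, no increase.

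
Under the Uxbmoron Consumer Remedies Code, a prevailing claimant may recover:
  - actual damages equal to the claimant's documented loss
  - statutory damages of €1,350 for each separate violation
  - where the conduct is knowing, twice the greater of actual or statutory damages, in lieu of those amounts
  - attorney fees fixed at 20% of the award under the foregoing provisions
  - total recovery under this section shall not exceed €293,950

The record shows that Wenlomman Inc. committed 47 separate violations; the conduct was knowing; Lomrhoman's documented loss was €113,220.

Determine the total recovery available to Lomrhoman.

€271,728

Statutory damages: 47 × €1,350 = €63,450
Greater of actual damages (€113,220) or statutory damages (€63,450): €113,220
Doubled: 2 × €113,220 = €226,440
Attorney fees: 20% of €226,440 = €45,288
Total before cap: €226,440 + €45,288 = €271,728
Cap at €293,950: €271,728 is within the cap, no reduction.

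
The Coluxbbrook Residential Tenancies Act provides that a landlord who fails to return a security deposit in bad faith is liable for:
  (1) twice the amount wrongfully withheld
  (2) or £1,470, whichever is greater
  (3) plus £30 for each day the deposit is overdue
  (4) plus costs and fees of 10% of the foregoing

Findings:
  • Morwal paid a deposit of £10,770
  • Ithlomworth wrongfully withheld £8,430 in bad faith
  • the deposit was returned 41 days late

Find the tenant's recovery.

Doubled: 2 × £8,430 = £16,860
Minimum £1,470: £16,860 meets the minimum, no increase.
Late-return penalty: 41 × £30 = £1,230
Damages plus late penalty: £16,860 + £1,230 = £18,090
Costs and fees: 10% of £18,090 = £1,809
Total recovery: £18,090 + £1,809 = £19,899

£19,899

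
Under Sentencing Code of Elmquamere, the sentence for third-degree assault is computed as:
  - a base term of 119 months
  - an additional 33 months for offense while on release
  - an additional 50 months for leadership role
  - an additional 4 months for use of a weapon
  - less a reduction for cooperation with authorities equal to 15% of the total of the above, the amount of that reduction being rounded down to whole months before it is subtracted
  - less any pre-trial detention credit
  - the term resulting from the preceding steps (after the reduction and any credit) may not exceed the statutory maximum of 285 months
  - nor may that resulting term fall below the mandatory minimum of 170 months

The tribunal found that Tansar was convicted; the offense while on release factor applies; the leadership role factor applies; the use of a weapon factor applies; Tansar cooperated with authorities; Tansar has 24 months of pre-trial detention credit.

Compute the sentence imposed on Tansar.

170 months

Offense while on release enhancement: +33 months
Leadership role enhancement: +50 months
Use of a weapon enhancement: +4 months
Adjusted term: 119 months + 33 months + 50 months + 4 months = 206 months
Cooperation with authorities reduction: 15% of 206 months = 30 months (rounded down)
After reduction: 206 − 30 = 176 months
Less pre-trial detention credit: 176 months − 24 months = 152 months
Cap at 285 months: 152 months is within the cap, no reduction.
Minimum 170 months: 152 months is below the minimum → 170 months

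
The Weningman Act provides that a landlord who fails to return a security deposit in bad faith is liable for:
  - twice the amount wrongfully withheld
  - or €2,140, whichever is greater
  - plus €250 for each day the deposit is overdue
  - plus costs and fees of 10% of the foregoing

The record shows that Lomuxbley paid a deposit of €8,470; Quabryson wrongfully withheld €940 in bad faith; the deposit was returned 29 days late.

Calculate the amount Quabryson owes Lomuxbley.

€10,329

Doubled: 2 × €940 = €1,880
Minimum €2,140: €1,880 is below the minimum → €2,140
Late-return penalty: 29 × €250 = €7,250
Damages plus late penalty: €2,140 + €7,250 = €9,390
Costs and fees: 10% of €9,390 = €939
Total recovery: €9,390 + €939 = €10,329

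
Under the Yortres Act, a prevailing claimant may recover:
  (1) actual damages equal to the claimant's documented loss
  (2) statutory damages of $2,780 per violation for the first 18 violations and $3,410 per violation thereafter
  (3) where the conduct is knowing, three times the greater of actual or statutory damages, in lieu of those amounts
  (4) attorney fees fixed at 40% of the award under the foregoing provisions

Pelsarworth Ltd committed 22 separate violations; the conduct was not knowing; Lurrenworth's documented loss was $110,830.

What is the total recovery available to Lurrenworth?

First 18 violations: 18 × $2,780 = $50,040
Remaining violations: (22 − 18) × $3,410 = $13,640
Statutory damages: $50,040 + $13,640 = $63,680
Conduct not knowing: the in-lieu enhancement does not apply.
Actual plus statutory damages: $110,830 + $63,680 = $174,510
Attorney fees: 40% of $174,510 = $69,804
Total recovery: $174,510 + $69,804 = $244,314

Total recovery: $244,314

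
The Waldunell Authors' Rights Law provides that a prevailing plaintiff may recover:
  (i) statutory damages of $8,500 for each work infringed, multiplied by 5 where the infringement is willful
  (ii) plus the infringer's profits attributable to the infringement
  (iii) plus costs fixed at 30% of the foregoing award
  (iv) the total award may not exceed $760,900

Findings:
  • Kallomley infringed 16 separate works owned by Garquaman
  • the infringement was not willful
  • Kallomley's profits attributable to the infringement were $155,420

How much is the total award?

Statutory damages: 16 × $8,500 = $136,000
Infringement not willful: no ×5 enhancement.
Combined award: $136,000 + $155,420 = $291,420
Costs: 30% of $291,420 = $87,426
Award plus costs: $291,420 + $87,426 = $378,846
Cap at $760,900: $378,846 is within the cap, no reduction.

$378,846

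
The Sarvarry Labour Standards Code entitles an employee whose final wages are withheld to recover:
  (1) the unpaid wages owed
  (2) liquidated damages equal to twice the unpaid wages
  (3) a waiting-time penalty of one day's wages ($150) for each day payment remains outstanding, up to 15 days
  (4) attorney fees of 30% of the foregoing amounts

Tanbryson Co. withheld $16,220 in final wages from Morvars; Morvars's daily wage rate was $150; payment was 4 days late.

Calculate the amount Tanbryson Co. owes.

Doubled: 2 × $16,220 = $32,440
Penalty days: min(4, 15) = 4
Waiting-time penalty: 4 × $150 = $600
Subtotal: $16,220 + $32,440 + $600 = $49,260
Attorney fees: 30% of $49,260 = $14,778
Total award: $49,260 + $14,778 = $64,038

Total award: $64,038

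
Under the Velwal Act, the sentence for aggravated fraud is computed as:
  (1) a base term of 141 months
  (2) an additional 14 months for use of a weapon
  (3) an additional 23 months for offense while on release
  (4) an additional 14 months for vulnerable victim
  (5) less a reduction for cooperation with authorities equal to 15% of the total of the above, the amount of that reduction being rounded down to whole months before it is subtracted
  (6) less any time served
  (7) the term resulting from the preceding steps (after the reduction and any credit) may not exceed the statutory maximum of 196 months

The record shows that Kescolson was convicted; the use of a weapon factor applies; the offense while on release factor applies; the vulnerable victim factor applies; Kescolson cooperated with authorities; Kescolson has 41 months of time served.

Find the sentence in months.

Use of a weapon enhancement: +14 months
Offense while on release enhancement: +23 months
Vulnerable victim enhancement: +14 months
Adjusted term: 141 months + 14 months + 23 months + 14 months = 192 months
Cooperation with authorities reduction: 15% of 192 months = 28 months (rounded down)
After reduction: 192 − 28 = 164 months
Less time served: 164 months − 41 months = 123 months
Cap at 196 months: 123 months is within the cap, no reduction.

123 months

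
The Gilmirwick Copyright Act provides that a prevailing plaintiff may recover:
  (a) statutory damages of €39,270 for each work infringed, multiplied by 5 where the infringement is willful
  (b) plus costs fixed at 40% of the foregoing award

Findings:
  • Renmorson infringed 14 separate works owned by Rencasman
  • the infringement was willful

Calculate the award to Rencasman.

Statutory damages: 14 × €39,270 = €549,780
Multiplied by 5: 5 × €549,780 = €2,748,900
Costs: 40% of €2,748,900 = €1,099,560
Award plus costs: €2,748,900 + €1,099,560 = €3,848,460

Award: €3,848,460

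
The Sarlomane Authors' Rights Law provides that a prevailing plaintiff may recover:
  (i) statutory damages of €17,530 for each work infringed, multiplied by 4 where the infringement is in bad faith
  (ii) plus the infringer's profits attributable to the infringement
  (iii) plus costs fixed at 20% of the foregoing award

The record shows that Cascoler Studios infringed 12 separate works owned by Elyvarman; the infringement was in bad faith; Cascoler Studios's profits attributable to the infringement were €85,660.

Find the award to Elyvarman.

Statutory damages: 12 × €17,530 = €210,360
Multiplied by 4: 4 × €210,360 = €841,440
Combined award: €841,440 + €85,660 = €927,100
Costs: 20% of €927,100 = €185,420
Award plus costs: €927,100 + €185,420 = €1,112,520

€1,112,520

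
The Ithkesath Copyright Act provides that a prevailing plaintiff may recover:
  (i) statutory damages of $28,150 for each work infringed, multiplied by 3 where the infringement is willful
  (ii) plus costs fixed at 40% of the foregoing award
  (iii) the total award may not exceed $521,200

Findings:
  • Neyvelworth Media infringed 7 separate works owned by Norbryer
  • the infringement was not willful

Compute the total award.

Statutory damages: 7 × $28,150 = $197,050
Infringement not willful: no ×3 enhancement.
Costs: 40% of $197,050 = $78,820
Award plus costs: $197,050 + $78,820 = $275,870
Cap at $521,200: $275,870 is within the cap, no reduction.

$275,870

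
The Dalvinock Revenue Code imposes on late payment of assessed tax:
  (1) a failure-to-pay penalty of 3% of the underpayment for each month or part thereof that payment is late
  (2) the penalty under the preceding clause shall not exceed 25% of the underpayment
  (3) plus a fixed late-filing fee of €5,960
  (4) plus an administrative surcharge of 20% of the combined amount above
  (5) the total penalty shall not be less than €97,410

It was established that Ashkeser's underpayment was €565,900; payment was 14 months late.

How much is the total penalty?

Accrued rate: 3% × 14 = 42%, capped at 25% → 25%
Failure-to-pay penalty: 25% of €565,900 = €141,475
Penalty before surcharge: €141,475 + €5,960 = €147,435
Administrative surcharge: 20% of €147,435 = €29,487
Total penalty: €147,435 + €29,487 = €176,922
Minimum €97,410: €176,922 meets the minimum, no increase.

€176,922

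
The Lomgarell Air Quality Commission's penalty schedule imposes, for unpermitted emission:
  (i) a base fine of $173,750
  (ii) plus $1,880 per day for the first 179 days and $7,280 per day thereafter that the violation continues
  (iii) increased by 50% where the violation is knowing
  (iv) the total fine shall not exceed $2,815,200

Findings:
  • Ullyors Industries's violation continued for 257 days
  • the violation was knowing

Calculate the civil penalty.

Civil penalty: $1,617,165

First 179 days: 179 × $1,880 = $336,520
Remaining days: (257 − 179) × $7,280 = $567,840
Per-day component: $336,520 + $567,840 = $904,360
Base plus per-day: $173,750 + $904,360 = $1,078,110
Enhancement: 50% of $1,078,110 = $539,055
Enhanced fine: $1,078,110 + $539,055 = $1,617,165
Cap at $2,815,200: $1,617,165 is within the cap, no reduction.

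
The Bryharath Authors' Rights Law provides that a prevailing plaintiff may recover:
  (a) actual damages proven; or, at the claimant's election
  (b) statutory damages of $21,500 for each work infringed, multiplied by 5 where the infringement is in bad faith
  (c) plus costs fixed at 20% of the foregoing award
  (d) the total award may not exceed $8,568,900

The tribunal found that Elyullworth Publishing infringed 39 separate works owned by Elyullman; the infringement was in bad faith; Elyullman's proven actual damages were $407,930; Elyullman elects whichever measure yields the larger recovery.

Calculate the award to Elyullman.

Statutory damages: 39 × $21,500 = $838,500
Multiplied by 5: 5 × $838,500 = $4,192,500
Greater of actual damages ($407,930) or enhanced statutory damages ($4,192,500): $4,192,500
Costs: 20% of $4,192,500 = $838,500
Award plus costs: $4,192,500 + $838,500 = $5,031,000
Cap at $8,568,900: $5,031,000 is within the cap, no reduction.

$5,031,000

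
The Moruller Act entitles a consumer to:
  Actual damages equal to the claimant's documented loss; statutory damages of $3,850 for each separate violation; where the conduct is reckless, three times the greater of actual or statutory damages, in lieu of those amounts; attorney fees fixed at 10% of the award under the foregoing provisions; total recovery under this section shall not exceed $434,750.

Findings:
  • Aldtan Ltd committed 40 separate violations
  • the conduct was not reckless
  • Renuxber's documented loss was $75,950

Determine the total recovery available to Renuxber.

Statutory damages: 40 × $3,850 = $154,000
Conduct not reckless: the in-lieu enhancement does not apply.
Actual plus statutory damages: $75,950 + $154,000 = $229,950
Attorney fees: 10% of $229,950 = $22,995
Total before cap: $229,950 + $22,995 = $252,945
Cap at $434,750: $252,945 is within the cap, no reduction.

$252,945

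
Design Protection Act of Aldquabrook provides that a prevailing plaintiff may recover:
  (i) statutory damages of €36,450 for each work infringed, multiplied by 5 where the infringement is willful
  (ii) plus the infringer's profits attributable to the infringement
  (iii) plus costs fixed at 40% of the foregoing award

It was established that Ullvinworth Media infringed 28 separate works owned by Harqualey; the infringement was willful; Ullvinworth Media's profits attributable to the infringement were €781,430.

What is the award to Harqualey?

Award: €8,238,202

Statutory damages: 28 × €36,450 = €1,020,600
Multiplied by 5: 5 × €1,020,600 = €5,103,000
Combined award: €5,103,000 + €781,430 = €5,884,430
Costs: 40% of €5,884,430 = €2,353,772
Award plus costs: €5,884,430 + €2,353,772 = €8,238,202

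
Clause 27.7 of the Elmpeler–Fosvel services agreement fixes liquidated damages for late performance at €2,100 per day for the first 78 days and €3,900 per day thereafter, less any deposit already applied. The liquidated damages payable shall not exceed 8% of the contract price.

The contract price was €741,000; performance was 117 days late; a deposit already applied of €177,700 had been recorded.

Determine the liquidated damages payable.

€59,280

First 78 days: 78 × €2,100 = €163,800
Remaining days: (117 − 78) × €3,900 = €152,100
Accrued per-day damages: €163,800 + €152,100 = €315,900
Less deposit already applied: €315,900 − €177,700 = €138,200
Cap: 8% of €741,000 = €59,280
Cap at €59,280: €138,200 exceeds the cap → €59,280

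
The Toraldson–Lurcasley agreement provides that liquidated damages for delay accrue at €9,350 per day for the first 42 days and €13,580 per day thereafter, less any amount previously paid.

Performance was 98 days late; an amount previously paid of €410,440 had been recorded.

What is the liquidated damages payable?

€742,740

First 42 days: 42 × €9,350 = €392,700
Remaining days: (98 − 42) × €13,580 = €760,480
Accrued per-day damages: €392,700 + €760,480 = €1,153,180
Less amount previously paid: €1,153,180 − €410,440 = €742,740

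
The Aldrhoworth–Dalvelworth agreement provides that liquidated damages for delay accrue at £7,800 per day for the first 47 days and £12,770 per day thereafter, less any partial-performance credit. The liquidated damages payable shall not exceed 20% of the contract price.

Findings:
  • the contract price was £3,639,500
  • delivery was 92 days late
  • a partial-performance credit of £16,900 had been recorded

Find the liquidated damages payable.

First 47 days: 47 × £7,800 = £366,600
Remaining days: (92 − 47) × £12,770 = £574,650
Accrued per-day damages: £366,600 + £574,650 = £941,250
Less partial-performance credit: £941,250 − £16,900 = £924,350
Cap: 20% of £3,639,500 = £727,900
Cap at £727,900: £924,350 exceeds the cap → £727,900

£727,900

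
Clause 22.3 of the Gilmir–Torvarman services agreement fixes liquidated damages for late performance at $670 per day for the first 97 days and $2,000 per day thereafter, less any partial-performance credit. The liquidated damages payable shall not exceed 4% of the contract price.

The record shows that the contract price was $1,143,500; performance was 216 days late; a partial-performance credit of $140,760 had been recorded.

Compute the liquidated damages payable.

$45,740

First 97 days: 97 × $670 = $64,990
Remaining days: (216 − 97) × $2,000 = $238,000
Accrued per-day damages: $64,990 + $238,000 = $302,990
Less partial-performance credit: $302,990 − $140,760 = $162,230
Cap: 4% of $1,143,500 = $45,740
Cap at $45,740: $162,230 exceeds the cap → $45,740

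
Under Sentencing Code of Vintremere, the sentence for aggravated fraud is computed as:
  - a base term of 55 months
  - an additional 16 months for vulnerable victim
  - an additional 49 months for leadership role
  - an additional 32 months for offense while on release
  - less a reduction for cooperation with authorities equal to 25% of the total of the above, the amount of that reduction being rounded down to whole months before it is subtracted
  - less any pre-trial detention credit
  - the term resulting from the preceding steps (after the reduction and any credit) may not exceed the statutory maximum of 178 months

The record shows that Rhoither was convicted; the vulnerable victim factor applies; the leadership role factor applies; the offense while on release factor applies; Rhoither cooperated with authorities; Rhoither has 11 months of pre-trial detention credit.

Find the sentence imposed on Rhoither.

Vulnerable victim enhancement: +16 months
Leadership role enhancement: +49 months
Offense while on release enhancement: +32 months
Adjusted term: 55 months + 16 months + 49 months + 32 months = 152 months
Cooperation with authorities reduction: 25% of 152 months = 38 months (rounded down)
After reduction: 152 − 38 = 114 months
Less pre-trial detention credit: 114 months − 11 months = 103 months
Cap at 178 months: 103 months is within the cap, no reduction.

103 months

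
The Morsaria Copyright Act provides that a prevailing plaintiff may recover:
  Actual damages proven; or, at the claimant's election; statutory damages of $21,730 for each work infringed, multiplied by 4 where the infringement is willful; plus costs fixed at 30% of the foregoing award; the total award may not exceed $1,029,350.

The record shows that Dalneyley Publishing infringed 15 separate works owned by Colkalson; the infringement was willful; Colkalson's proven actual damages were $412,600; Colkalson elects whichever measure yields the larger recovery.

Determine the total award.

Statutory damages: 15 × $21,730 = $325,950
Multiplied by 4: 4 × $325,950 = $1,303,800
Greater of actual damages ($412,600) or enhanced statutory damages ($1,303,800): $1,303,800
Costs: 30% of $1,303,800 = $391,140
Award plus costs: $1,303,800 + $391,140 = $1,694,940
Cap at $1,029,350: $1,694,940 exceeds the cap → $1,029,350

$1,029,350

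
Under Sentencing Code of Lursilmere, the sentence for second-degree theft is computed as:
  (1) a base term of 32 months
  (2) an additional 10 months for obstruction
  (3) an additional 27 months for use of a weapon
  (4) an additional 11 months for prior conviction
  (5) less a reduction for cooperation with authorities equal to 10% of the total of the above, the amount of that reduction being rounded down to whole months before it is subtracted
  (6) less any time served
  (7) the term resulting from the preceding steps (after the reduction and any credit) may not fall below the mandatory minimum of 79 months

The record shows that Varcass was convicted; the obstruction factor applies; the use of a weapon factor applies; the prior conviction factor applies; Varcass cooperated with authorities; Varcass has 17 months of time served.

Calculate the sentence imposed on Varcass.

Obstruction enhancement: +10 months
Use of a weapon enhancement: +27 months
Prior conviction enhancement: +11 months
Adjusted term: 32 months + 10 months + 27 months + 11 months = 80 months
Cooperation with authorities reduction: 10% of 80 months = 8 months (rounded down)
After reduction: 80 − 8 = 72 months
Less time served: 72 months − 17 months = 55 months
Minimum 79 months: 55 months is below the minimum → 79 months

79 months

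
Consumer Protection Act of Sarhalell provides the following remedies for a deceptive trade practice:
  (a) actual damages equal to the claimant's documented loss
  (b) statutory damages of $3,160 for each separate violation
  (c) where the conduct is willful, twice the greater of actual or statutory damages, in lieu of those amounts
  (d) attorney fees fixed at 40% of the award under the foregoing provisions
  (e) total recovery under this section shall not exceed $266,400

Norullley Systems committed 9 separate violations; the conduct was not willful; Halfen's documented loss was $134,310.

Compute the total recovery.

Total recovery: $227,850

Statutory damages: 9 × $3,160 = $28,440
Conduct not willful: the in-lieu enhancement does not apply.
Actual plus statutory damages: $134,310 + $28,440 = $162,750
Attorney fees: 40% of $162,750 = $65,100
Total before cap: $162,750 + $65,100 = $227,850
Cap at $266,400: $227,850 is within the cap, no reduction.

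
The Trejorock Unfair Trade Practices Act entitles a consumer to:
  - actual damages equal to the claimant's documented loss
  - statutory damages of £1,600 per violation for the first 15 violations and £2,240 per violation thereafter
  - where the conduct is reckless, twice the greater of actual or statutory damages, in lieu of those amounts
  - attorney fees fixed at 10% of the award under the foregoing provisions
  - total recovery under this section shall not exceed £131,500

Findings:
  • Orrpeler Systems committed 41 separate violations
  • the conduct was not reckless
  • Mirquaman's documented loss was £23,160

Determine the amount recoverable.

£115,940

First 15 violations: 15 × £1,600 = £24,000
Remaining violations: (41 − 15) × £2,240 = £58,240
Statutory damages: £24,000 + £58,240 = £82,240
Conduct not reckless: the in-lieu enhancement does not apply.
Actual plus statutory damages: £23,160 + £82,240 = £105,400
Attorney fees: 10% of £105,400 = £10,540
Total before cap: £105,400 + £10,540 = £115,940
Cap at £131,500: £115,940 is within the cap, no reduction.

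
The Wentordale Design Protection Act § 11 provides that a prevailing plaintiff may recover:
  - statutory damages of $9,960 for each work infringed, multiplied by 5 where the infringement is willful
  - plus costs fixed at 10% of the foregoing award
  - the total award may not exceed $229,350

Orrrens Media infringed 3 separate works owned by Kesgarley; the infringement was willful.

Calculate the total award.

$164,340

Statutory damages: 3 × $9,960 = $29,880
Multiplied by 5: 5 × $29,880 = $149,400
Costs: 10% of $149,400 = $14,940
Award plus costs: $149,400 + $14,940 = $164,340
Cap at $229,350: $164,340 is within the cap, no reduction.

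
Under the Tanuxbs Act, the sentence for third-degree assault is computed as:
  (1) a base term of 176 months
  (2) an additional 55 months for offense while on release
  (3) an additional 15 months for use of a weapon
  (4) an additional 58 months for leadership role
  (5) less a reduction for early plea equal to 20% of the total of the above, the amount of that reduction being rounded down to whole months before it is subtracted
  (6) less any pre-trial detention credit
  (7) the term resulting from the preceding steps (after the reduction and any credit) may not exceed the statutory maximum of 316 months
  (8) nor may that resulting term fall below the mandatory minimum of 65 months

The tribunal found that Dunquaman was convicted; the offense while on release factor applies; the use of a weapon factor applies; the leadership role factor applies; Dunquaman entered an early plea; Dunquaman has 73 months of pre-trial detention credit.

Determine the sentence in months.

Offense while on release enhancement: +55 months
Use of a weapon enhancement: +15 months
Leadership role enhancement: +58 months
Adjusted term: 176 months + 55 months + 15 months + 58 months = 304 months
Early plea reduction: 20% of 304 months = 60 months (rounded down)
After reduction: 304 − 60 = 244 months
Less pre-trial detention credit: 244 months − 73 months = 171 months
Cap at 316 months: 171 months is within the cap, no reduction.
Minimum 65 months: 171 months meets the minimum, no increase.

171 months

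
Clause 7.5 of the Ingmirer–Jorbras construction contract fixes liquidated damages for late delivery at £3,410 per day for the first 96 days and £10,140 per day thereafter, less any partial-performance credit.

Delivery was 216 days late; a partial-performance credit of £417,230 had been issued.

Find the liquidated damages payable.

Liquidated damages: £1,126,930

First 96 days: 96 × £3,410 = £327,360
Remaining days: (216 − 96) × £10,140 = £1,216,800
Accrued per-day damages: £327,360 + £1,216,800 = £1,544,160
Less partial-performance credit: £1,544,160 − £417,230 = £1,126,930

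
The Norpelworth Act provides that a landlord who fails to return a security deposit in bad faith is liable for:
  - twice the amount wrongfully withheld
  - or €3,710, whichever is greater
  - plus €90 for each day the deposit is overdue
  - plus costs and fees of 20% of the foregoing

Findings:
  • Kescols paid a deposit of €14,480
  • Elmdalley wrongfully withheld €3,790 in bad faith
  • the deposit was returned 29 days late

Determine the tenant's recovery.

€12,228

Doubled: 2 × €3,790 = €7,580
Minimum €3,710: €7,580 meets the minimum, no increase.
Late-return penalty: 29 × €90 = €2,610
Damages plus late penalty: €7,580 + €2,610 = €10,190
Costs and fees: 20% of €10,190 = €2,038
Total recovery: €10,190 + €2,038 = €12,228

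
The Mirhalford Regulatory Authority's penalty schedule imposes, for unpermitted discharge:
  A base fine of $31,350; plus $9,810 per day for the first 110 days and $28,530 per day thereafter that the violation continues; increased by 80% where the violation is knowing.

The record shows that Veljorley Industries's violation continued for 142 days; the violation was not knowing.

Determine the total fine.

$2,023,410

First 110 days: 110 × $9,810 = $1,079,100
Remaining days: (142 − 110) × $28,530 = $912,960
Per-day component: $1,079,100 + $912,960 = $1,992,060
Base plus per-day: $31,350 + $1,992,060 = $2,023,410
The violation was not knowing: no 80% increase.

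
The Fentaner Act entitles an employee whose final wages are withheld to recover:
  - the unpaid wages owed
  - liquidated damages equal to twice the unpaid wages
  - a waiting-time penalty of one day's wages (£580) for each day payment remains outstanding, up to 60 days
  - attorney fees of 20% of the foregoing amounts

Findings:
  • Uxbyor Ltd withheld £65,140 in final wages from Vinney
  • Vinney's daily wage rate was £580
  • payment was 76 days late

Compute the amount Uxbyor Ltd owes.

£276,264

Doubled: 2 × £65,140 = £130,280
Penalty days: min(76, 60) = 60
Waiting-time penalty: 60 × £580 = £34,800
Subtotal: £65,140 + £130,280 + £34,800 = £230,220
Attorney fees: 20% of £230,220 = £46,044
Total award: £230,220 + £46,044 = £276,264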